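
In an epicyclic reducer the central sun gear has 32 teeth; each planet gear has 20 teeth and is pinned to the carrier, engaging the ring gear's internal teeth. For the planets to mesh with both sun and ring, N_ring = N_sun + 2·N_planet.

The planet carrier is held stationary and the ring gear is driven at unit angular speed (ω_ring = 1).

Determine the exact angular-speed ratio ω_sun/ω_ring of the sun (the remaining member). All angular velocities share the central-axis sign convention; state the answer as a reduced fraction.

-9/4

N_ring = 32 + 2·20 = 72
32(ω_s−ω_c) = −72(ω_r−ω_c),  ω_c=0, ω_r=1
ω_s = 0 − (72/32)(1−0) = -9/4
ω_s/ω_r = -9/4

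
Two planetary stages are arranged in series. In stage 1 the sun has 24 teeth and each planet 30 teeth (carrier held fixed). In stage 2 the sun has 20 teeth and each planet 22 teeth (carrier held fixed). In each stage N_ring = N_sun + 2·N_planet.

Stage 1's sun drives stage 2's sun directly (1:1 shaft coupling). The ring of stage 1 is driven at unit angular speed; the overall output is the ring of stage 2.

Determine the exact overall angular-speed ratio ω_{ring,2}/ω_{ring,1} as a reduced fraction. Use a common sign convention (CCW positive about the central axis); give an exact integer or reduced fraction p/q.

Stage 1: N_ring = 24 + 2·30 = 84
Stage 1: 24(ω_s−ω_c) = −84(ω_r−ω_c),  ω_c=0, ω_r=1
Stage 1: ω_s = 0 − (84/24)(1−0) = -7/2
  ⇒ ω_s¹/ω_r¹ = -7/2
Stage 2: N_ring = 20 + 2·22 = 64
Stage 2: 20(ω_s−ω_c) = −64(ω_r−ω_c),  ω_c=0, ω_s=1
Stage 2: ω_r = 0 − (20/64)(1−0) = -5/16
  ⇒ ω_r²/ω_s² = -5/16
Coupling ω_s² = ω_s¹ ⇒ overall = -7/2 × -5/16 = 35/32

35/32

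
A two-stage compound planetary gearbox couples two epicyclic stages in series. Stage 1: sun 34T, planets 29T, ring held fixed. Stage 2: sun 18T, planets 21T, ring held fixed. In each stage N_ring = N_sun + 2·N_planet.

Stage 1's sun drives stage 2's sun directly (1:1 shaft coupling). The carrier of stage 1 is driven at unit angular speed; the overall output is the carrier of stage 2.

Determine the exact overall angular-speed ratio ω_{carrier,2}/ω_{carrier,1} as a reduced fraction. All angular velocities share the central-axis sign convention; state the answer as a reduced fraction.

189/221

Stage 1: N_ring = 34 + 2·29 = 92
Stage 1: 34(ω_s−ω_c) = −92(ω_r−ω_c),  ω_r=0, ω_c=1
Stage 1: ω_s = 1 − (92/34)(0−1) = 63/17
  ⇒ ω_s¹/ω_c¹ = 63/17
Stage 2: N_ring = 18 + 2·21 = 60
Stage 2: 18(ω_s−ω_c) = −60(ω_r−ω_c),  ω_r=0, ω_s=1
Stage 2: 18(1−ω_c) = −60(0−ω_c)  ⇒  78ω_c = 18  ⇒  ω_c = 3/13
  ⇒ ω_c²/ω_s² = 3/13
Coupling ω_s² = ω_s¹ ⇒ overall = 63/17 × 3/13 = 189/221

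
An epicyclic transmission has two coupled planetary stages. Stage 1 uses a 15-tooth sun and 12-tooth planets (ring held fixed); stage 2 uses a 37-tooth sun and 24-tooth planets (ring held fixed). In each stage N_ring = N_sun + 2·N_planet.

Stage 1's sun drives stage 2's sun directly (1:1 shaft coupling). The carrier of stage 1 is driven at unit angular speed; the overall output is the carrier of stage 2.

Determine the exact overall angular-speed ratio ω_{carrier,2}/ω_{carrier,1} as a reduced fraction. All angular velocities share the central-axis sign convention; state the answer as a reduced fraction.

Stage 1: N_ring = 15 + 2·12 = 39
Stage 1: 15(ω_s−ω_c) = −39(ω_r−ω_c),  ω_r=0, ω_c=1
Stage 1: ω_s = 1 − (39/15)(0−1) = 18/5
  ⇒ ω_s¹/ω_c¹ = 18/5
Stage 2: N_ring = 37 + 2·24 = 85
Stage 2: 37(ω_s−ω_c) = −85(ω_r−ω_c),  ω_r=0, ω_s=1
Stage 2: 37(1−ω_c) = −85(0−ω_c)  ⇒  122ω_c = 37  ⇒  ω_c = 37/122
  ⇒ ω_c²/ω_s² = 37/122
Coupling ω_s² = ω_s¹ ⇒ overall = 18/5 × 37/122 = 333/305

333/305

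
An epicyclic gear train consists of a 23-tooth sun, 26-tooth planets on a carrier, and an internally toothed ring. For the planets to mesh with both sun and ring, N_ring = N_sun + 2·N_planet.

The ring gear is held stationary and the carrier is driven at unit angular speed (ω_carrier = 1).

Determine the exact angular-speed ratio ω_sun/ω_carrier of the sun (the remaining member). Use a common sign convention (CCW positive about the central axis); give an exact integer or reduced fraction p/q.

N_ring = 23 + 2·26 = 75
23(ω_s−ω_c) = −75(ω_r−ω_c),  ω_r=0, ω_c=1
ω_s = 1 − (75/23)(0−1) = 98/23
ω_s/ω_c = 98/23

98/23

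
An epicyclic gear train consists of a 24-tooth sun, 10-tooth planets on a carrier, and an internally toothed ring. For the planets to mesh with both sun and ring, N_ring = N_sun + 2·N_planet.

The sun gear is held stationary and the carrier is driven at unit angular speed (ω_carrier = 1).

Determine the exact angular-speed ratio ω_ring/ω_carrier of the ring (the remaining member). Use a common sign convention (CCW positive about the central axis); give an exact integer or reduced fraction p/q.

17/11

N_ring = 24 + 2·10 = 44
24(ω_s−ω_c) = −44(ω_r−ω_c),  ω_s=0, ω_c=1
ω_r = 1 − (24/44)(0−1) = 17/11
ω_r/ω_c = 17/11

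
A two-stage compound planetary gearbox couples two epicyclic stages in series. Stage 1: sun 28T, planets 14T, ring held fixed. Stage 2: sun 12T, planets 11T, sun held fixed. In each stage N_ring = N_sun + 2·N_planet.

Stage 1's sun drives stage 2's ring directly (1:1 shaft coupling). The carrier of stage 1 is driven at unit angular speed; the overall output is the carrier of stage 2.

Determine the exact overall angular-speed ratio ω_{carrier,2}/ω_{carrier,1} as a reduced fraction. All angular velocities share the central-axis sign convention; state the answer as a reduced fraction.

51/23

Stage 1: N_ring = 28 + 2·14 = 56
Stage 1: 28(ω_s−ω_c) = −56(ω_r−ω_c),  ω_r=0, ω_c=1
Stage 1: ω_s = 1 − (56/28)(0−1) = 3
  ⇒ ω_s¹/ω_c¹ = 3
Stage 2: N_ring = 12 + 2·11 = 34
Stage 2: 12(ω_s−ω_c) = −34(ω_r−ω_c),  ω_s=0, ω_r=1
Stage 2: 12(0−ω_c) = −34(1−ω_c)  ⇒  46ω_c = 34  ⇒  ω_c = 17/23
  ⇒ ω_c²/ω_r² = 17/23
Coupling ω_r² = ω_s¹ ⇒ overall = 3 × 17/23 = 51/23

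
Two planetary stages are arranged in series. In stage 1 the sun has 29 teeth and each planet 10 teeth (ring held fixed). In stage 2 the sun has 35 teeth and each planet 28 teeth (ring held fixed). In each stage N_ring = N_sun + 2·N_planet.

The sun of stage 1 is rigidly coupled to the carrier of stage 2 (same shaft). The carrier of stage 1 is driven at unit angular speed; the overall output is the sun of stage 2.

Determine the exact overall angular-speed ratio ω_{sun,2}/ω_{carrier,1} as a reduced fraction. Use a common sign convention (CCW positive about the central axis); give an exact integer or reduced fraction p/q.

Stage 1: N_ring = 29 + 2·10 = 49
Stage 1: 29(ω_s−ω_c) = −49(ω_r−ω_c),  ω_r=0, ω_c=1
Stage 1: ω_s = 1 − (49/29)(0−1) = 78/29
  ⇒ ω_s¹/ω_c¹ = 78/29
Stage 2: N_ring = 35 + 2·28 = 91
Stage 2: 35(ω_s−ω_c) = −91(ω_r−ω_c),  ω_r=0, ω_c=1
Stage 2: ω_s = 1 − (91/35)(0−1) = 18/5
  ⇒ ω_s²/ω_c² = 18/5
Coupling ω_c² = ω_s¹ ⇒ overall = 78/29 × 18/5 = 1404/145

1404/145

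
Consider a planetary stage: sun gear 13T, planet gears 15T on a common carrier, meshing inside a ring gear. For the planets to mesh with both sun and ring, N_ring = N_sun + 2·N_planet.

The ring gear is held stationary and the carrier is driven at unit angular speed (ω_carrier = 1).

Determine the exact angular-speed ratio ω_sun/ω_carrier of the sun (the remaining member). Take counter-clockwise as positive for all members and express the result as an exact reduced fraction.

N_ring = 13 + 2·15 = 43
13(ω_s−ω_c) = −43(ω_r−ω_c),  ω_r=0, ω_c=1
ω_s = 1 − (43/13)(0−1) = 56/13
ω_s/ω_c = 56/13

56/13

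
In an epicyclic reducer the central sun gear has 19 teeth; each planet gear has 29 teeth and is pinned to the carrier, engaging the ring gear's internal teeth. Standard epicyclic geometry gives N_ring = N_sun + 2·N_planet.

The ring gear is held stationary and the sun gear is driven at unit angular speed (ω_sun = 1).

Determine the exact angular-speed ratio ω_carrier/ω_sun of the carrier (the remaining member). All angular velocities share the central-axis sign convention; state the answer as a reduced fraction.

N_ring = 19 + 2·29 = 77
19(ω_s−ω_c) = −77(ω_r−ω_c),  ω_r=0, ω_s=1
19(1−ω_c) = −77(0−ω_c)  ⇒  96ω_c = 19  ⇒  ω_c = 19/96
ω_c/ω_s = 19/96

19/96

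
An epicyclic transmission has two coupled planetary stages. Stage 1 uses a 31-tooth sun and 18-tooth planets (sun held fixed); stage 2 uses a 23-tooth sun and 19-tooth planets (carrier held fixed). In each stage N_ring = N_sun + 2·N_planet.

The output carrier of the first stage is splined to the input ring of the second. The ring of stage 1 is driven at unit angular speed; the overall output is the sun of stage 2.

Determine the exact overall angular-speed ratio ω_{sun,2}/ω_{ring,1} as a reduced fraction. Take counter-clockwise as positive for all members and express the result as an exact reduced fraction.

-4087/2254

Stage 1: N_ring = 31 + 2·18 = 67
Stage 1: 31(ω_s−ω_c) = −67(ω_r−ω_c),  ω_s=0, ω_r=1
Stage 1: 31(0−ω_c) = −67(1−ω_c)  ⇒  98ω_c = 67  ⇒  ω_c = 67/98
  ⇒ ω_c¹/ω_r¹ = 67/98
Stage 2: N_ring = 23 + 2·19 = 61
Stage 2: 23(ω_s−ω_c) = −61(ω_r−ω_c),  ω_c=0, ω_r=1
Stage 2: ω_s = 0 − (61/23)(1−0) = -61/23
  ⇒ ω_s²/ω_r² = -61/23
Coupling ω_r² = ω_c¹ ⇒ overall = 67/98 × -61/23 = -4087/2254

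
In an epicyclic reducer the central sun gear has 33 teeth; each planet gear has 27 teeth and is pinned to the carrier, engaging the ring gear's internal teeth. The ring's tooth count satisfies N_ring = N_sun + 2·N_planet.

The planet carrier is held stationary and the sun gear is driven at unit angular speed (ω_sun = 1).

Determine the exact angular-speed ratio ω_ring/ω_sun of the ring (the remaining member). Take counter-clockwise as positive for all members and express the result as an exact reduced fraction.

-11/29

N_ring = 33 + 2·27 = 87
33(ω_s−ω_c) = −87(ω_r−ω_c),  ω_c=0, ω_s=1
ω_r = 0 − (33/87)(1−0) = -11/29
ω_r/ω_s = -11/29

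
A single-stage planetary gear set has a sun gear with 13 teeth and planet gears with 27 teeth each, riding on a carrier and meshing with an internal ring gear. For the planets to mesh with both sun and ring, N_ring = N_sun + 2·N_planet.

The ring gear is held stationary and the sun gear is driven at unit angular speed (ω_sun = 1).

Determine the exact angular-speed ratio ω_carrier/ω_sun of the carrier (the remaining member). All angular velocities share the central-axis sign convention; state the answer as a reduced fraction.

N_ring = 13 + 2·27 = 67
13(ω_s−ω_c) = −67(ω_r−ω_c),  ω_r=0, ω_s=1
13(1−ω_c) = −67(0−ω_c)  ⇒  80ω_c = 13  ⇒  ω_c = 13/80
ω_c/ω_s = 13/80

13/80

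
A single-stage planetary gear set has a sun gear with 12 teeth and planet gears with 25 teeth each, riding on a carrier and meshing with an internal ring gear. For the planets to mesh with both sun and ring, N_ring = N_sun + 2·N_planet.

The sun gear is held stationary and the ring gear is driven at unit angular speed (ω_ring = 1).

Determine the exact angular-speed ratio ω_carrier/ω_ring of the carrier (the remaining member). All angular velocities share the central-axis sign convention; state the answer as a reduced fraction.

31/37

N_ring = 12 + 2·25 = 62
12(ω_s−ω_c) = −62(ω_r−ω_c),  ω_s=0, ω_r=1
12(0−ω_c) = −62(1−ω_c)  ⇒  74ω_c = 62  ⇒  ω_c = 31/37
ω_c/ω_r = 31/37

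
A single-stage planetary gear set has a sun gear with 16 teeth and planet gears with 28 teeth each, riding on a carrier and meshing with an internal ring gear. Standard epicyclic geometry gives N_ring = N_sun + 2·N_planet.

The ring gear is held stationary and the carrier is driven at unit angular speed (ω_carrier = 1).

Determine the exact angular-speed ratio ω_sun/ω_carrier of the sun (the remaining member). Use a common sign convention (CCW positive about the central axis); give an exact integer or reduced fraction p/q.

11/2

N_ring = 16 + 2·28 = 72
16(ω_s−ω_c) = −72(ω_r−ω_c),  ω_r=0, ω_c=1
ω_s = 1 − (72/16)(0−1) = 11/2
ω_s/ω_c = 11/2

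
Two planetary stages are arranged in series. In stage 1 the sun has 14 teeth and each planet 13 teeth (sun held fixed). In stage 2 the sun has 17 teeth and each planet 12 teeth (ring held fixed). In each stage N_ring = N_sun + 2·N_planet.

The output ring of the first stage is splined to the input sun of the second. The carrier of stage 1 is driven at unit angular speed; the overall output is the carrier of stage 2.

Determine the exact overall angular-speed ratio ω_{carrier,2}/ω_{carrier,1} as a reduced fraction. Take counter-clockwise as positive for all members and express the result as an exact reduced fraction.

459/1160

Stage 1: N_ring = 14 + 2·13 = 40
Stage 1: 14(ω_s−ω_c) = −40(ω_r−ω_c),  ω_s=0, ω_c=1
Stage 1: ω_r = 1 − (14/40)(0−1) = 27/20
  ⇒ ω_r¹/ω_c¹ = 27/20
Stage 2: N_ring = 17 + 2·12 = 41
Stage 2: 17(ω_s−ω_c) = −41(ω_r−ω_c),  ω_r=0, ω_s=1
Stage 2: 17(1−ω_c) = −41(0−ω_c)  ⇒  58ω_c = 17  ⇒  ω_c = 17/58
  ⇒ ω_c²/ω_s² = 17/58
Coupling ω_s² = ω_r¹ ⇒ overall = 27/20 × 17/58 = 459/1160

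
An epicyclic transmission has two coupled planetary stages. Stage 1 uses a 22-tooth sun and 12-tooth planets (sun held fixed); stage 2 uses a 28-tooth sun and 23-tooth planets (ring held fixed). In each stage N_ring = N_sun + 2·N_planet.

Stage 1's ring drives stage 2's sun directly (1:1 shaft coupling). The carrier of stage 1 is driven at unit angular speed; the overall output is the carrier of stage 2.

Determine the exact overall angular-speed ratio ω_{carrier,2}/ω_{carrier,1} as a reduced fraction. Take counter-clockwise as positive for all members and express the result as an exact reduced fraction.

Stage 1: N_ring = 22 + 2·12 = 46
Stage 1: 22(ω_s−ω_c) = −46(ω_r−ω_c),  ω_s=0, ω_c=1
Stage 1: ω_r = 1 − (22/46)(0−1) = 34/23
  ⇒ ω_r¹/ω_c¹ = 34/23
Stage 2: N_ring = 28 + 2·23 = 74
Stage 2: 28(ω_s−ω_c) = −74(ω_r−ω_c),  ω_r=0, ω_s=1
Stage 2: 28(1−ω_c) = −74(0−ω_c)  ⇒  102ω_c = 28  ⇒  ω_c = 14/51
  ⇒ ω_c²/ω_s² = 14/51
Coupling ω_s² = ω_r¹ ⇒ overall = 34/23 × 14/51 = 28/69

28/69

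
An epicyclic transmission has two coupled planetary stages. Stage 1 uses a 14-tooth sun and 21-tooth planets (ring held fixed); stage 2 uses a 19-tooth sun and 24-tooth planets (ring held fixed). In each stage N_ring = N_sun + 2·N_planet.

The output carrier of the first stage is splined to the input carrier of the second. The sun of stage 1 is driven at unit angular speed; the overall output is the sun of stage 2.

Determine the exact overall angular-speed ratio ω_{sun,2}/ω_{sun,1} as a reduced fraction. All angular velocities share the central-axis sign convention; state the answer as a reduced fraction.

86/95

Stage 1: N_ring = 14 + 2·21 = 56
Stage 1: 14(ω_s−ω_c) = −56(ω_r−ω_c),  ω_r=0, ω_s=1
Stage 1: 14(1−ω_c) = −56(0−ω_c)  ⇒  70ω_c = 14  ⇒  ω_c = 1/5
  ⇒ ω_c¹/ω_s¹ = 1/5
Stage 2: N_ring = 19 + 2·24 = 67
Stage 2: 19(ω_s−ω_c) = −67(ω_r−ω_c),  ω_r=0, ω_c=1
Stage 2: ω_s = 1 − (67/19)(0−1) = 86/19
  ⇒ ω_s²/ω_c² = 86/19
Coupling ω_c² = ω_c¹ ⇒ overall = 1/5 × 86/19 = 86/95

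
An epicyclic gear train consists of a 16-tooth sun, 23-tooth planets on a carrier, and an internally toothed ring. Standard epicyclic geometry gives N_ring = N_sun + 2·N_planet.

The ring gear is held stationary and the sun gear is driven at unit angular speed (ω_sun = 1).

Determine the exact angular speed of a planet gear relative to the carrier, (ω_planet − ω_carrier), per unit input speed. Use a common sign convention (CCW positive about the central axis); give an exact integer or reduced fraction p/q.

-496/897

N_ring = 16 + 2·23 = 62
16(ω_s−ω_c) = −62(ω_r−ω_c),  ω_r=0, ω_s=1
16(1−ω_c) = −62(0−ω_c)  ⇒  78ω_c = 16  ⇒  ω_c = 8/39
sun–planet: 16·(1−8/39) = −23·(ω_p−ω_c)  ⇒  ω_p−ω_c = −(16/23)·(31/39) = -496/897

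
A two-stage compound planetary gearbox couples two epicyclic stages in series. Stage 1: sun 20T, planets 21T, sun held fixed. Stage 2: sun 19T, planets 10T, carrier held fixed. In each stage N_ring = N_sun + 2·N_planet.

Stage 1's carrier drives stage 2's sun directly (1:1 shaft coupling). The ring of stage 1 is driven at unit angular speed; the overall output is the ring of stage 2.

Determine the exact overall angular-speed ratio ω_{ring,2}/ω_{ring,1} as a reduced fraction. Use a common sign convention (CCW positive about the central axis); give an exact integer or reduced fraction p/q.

Stage 1: N_ring = 20 + 2·21 = 62
Stage 1: 20(ω_s−ω_c) = −62(ω_r−ω_c),  ω_s=0, ω_r=1
Stage 1: 20(0−ω_c) = −62(1−ω_c)  ⇒  82ω_c = 62  ⇒  ω_c = 31/41
  ⇒ ω_c¹/ω_r¹ = 31/41
Stage 2: N_ring = 19 + 2·10 = 39
Stage 2: 19(ω_s−ω_c) = −39(ω_r−ω_c),  ω_c=0, ω_s=1
Stage 2: ω_r = 0 − (19/39)(1−0) = -19/39
  ⇒ ω_r²/ω_s² = -19/39
Coupling ω_s² = ω_c¹ ⇒ overall = 31/41 × -19/39 = -589/1599

-589/1599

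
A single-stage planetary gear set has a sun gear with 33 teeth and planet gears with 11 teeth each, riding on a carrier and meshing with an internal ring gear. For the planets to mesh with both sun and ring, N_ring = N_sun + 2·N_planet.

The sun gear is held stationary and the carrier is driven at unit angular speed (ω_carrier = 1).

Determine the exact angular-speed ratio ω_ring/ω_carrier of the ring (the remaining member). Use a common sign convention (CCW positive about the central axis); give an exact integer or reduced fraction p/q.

8/5

N_ring = 33 + 2·11 = 55
33(ω_s−ω_c) = −55(ω_r−ω_c),  ω_s=0, ω_c=1
ω_r = 1 − (33/55)(0−1) = 8/5
ω_r/ω_c = 8/5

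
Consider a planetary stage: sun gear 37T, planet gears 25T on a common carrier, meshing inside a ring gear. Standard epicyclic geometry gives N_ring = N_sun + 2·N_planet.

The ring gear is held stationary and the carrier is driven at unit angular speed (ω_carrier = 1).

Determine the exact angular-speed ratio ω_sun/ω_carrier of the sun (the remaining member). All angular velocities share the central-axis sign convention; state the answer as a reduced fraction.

N_ring = 37 + 2·25 = 87
37(ω_s−ω_c) = −87(ω_r−ω_c),  ω_r=0, ω_c=1
ω_s = 1 − (87/37)(0−1) = 124/37
ω_s/ω_c = 124/37

124/37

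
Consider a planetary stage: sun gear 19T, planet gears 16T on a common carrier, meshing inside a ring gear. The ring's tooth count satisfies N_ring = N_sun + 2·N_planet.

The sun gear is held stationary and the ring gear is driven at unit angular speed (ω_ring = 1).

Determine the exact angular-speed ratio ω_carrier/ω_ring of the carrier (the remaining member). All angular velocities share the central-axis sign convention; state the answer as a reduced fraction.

N_ring = 19 + 2·16 = 51
19(ω_s−ω_c) = −51(ω_r−ω_c),  ω_s=0, ω_r=1
19(0−ω_c) = −51(1−ω_c)  ⇒  70ω_c = 51  ⇒  ω_c = 51/70
ω_c/ω_r = 51/70

51/70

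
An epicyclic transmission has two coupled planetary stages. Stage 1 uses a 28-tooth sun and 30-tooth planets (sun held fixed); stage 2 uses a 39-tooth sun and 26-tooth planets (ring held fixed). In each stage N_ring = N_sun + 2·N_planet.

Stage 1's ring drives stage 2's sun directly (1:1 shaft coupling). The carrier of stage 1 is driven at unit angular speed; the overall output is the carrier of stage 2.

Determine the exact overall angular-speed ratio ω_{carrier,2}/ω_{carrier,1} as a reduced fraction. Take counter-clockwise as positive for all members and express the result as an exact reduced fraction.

Stage 1: N_ring = 28 + 2·30 = 88
Stage 1: 28(ω_s−ω_c) = −88(ω_r−ω_c),  ω_s=0, ω_c=1
Stage 1: ω_r = 1 − (28/88)(0−1) = 29/22
  ⇒ ω_r¹/ω_c¹ = 29/22
Stage 2: N_ring = 39 + 2·26 = 91
Stage 2: 39(ω_s−ω_c) = −91(ω_r−ω_c),  ω_r=0, ω_s=1
Stage 2: 39(1−ω_c) = −91(0−ω_c)  ⇒  130ω_c = 39  ⇒  ω_c = 3/10
  ⇒ ω_c²/ω_s² = 3/10
Coupling ω_s² = ω_r¹ ⇒ overall = 29/22 × 3/10 = 87/220

87/220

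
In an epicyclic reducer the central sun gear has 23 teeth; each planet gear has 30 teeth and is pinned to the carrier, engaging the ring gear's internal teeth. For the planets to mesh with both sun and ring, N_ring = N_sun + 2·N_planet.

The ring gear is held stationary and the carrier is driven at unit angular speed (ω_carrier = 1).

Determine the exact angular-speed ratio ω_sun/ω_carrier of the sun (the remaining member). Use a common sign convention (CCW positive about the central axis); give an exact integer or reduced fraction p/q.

106/23

N_ring = 23 + 2·30 = 83
23(ω_s−ω_c) = −83(ω_r−ω_c),  ω_r=0, ω_c=1
ω_s = 1 − (83/23)(0−1) = 106/23
ω_s/ω_c = 106/23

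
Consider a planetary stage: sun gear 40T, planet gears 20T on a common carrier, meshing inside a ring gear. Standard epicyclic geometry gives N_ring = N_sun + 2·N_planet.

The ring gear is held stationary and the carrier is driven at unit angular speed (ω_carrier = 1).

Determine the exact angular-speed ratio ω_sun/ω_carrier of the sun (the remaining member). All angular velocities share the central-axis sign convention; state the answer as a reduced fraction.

3

N_ring = 40 + 2·20 = 80
40(ω_s−ω_c) = −80(ω_r−ω_c),  ω_r=0, ω_c=1
ω_s = 1 − (80/40)(0−1) = 3
ω_s/ω_c = 3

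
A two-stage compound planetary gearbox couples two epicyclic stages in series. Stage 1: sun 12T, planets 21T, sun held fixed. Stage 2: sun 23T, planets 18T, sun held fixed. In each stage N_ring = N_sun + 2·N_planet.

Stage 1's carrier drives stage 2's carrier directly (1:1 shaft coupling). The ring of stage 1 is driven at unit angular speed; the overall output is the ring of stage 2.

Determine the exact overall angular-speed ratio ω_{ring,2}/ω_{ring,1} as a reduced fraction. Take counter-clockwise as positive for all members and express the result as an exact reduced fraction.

Stage 1: N_ring = 12 + 2·21 = 54
Stage 1: 12(ω_s−ω_c) = −54(ω_r−ω_c),  ω_s=0, ω_r=1
Stage 1: 12(0−ω_c) = −54(1−ω_c)  ⇒  66ω_c = 54  ⇒  ω_c = 9/11
  ⇒ ω_c¹/ω_r¹ = 9/11
Stage 2: N_ring = 23 + 2·18 = 59
Stage 2: 23(ω_s−ω_c) = −59(ω_r−ω_c),  ω_s=0, ω_c=1
Stage 2: ω_r = 1 − (23/59)(0−1) = 82/59
  ⇒ ω_r²/ω_c² = 82/59
Coupling ω_c² = ω_c¹ ⇒ overall = 9/11 × 82/59 = 738/649

738/649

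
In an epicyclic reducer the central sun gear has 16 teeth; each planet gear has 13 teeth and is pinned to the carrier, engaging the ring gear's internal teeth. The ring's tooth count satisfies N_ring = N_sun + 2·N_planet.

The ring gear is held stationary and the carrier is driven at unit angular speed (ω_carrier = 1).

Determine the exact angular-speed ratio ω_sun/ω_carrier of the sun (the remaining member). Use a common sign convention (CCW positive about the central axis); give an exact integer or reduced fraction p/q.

29/8

N_ring = 16 + 2·13 = 42
16(ω_s−ω_c) = −42(ω_r−ω_c),  ω_r=0, ω_c=1
ω_s = 1 − (42/16)(0−1) = 29/8
ω_s/ω_c = 29/8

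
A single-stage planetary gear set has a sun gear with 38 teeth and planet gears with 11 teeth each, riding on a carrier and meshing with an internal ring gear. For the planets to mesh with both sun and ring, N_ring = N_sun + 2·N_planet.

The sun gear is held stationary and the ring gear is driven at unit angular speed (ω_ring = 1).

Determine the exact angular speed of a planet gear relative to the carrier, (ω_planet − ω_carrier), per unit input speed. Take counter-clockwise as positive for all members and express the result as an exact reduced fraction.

1140/539

N_ring = 38 + 2·11 = 60
38(ω_s−ω_c) = −60(ω_r−ω_c),  ω_s=0, ω_r=1
38(0−ω_c) = −60(1−ω_c)  ⇒  98ω_c = 60  ⇒  ω_c = 30/49
sun–planet: 38·(0−30/49) = −11·(ω_p−ω_c)  ⇒  ω_p−ω_c = −(38/11)·(-30/49) = 1140/539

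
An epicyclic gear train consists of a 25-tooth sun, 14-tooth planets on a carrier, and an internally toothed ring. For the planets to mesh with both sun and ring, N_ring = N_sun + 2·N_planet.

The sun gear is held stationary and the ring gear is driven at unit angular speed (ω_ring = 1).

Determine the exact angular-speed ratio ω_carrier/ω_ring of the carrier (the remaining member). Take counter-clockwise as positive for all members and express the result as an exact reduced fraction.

N_ring = 25 + 2·14 = 53
25(ω_s−ω_c) = −53(ω_r−ω_c),  ω_s=0, ω_r=1
25(0−ω_c) = −53(1−ω_c)  ⇒  78ω_c = 53  ⇒  ω_c = 53/78
ω_c/ω_r = 53/78

53/78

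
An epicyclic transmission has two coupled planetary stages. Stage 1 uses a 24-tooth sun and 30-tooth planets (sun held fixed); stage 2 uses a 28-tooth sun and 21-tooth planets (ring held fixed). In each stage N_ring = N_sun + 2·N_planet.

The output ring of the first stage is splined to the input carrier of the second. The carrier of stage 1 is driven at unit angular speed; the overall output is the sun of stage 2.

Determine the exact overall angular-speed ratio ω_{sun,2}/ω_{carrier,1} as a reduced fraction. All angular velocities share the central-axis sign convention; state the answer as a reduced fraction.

9/2

Stage 1: N_ring = 24 + 2·30 = 84
Stage 1: 24(ω_s−ω_c) = −84(ω_r−ω_c),  ω_s=0, ω_c=1
Stage 1: ω_r = 1 − (24/84)(0−1) = 9/7
  ⇒ ω_r¹/ω_c¹ = 9/7
Stage 2: N_ring = 28 + 2·21 = 70
Stage 2: 28(ω_s−ω_c) = −70(ω_r−ω_c),  ω_r=0, ω_c=1
Stage 2: ω_s = 1 − (70/28)(0−1) = 7/2
  ⇒ ω_s²/ω_c² = 7/2
Coupling ω_c² = ω_r¹ ⇒ overall = 9/7 × 7/2 = 9/2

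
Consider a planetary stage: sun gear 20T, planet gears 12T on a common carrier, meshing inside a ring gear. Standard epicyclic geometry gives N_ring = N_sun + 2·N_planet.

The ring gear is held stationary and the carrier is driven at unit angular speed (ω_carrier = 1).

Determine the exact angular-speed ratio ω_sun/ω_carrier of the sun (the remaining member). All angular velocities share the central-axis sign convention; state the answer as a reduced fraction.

N_ring = 20 + 2·12 = 44
20(ω_s−ω_c) = −44(ω_r−ω_c),  ω_r=0, ω_c=1
ω_s = 1 − (44/20)(0−1) = 16/5
ω_s/ω_c = 16/5

16/5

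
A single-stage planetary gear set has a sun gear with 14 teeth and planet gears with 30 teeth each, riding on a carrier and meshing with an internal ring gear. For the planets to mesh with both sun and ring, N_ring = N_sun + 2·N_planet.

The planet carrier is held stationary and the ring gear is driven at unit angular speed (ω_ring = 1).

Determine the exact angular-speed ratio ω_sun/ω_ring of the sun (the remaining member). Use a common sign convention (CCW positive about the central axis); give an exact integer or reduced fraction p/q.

N_ring = 14 + 2·30 = 74
14(ω_s−ω_c) = −74(ω_r−ω_c),  ω_c=0, ω_r=1
ω_s = 0 − (74/14)(1−0) = -37/7
ω_s/ω_r = -37/7

-37/7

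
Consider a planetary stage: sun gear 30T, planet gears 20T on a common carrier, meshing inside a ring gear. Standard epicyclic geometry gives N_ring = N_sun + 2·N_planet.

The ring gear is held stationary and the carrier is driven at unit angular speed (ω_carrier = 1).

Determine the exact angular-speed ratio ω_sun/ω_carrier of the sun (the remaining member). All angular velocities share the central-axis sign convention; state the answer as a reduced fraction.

N_ring = 30 + 2·20 = 70
30(ω_s−ω_c) = −70(ω_r−ω_c),  ω_r=0, ω_c=1
ω_s = 1 − (70/30)(0−1) = 10/3
ω_s/ω_c = 10/3

10/3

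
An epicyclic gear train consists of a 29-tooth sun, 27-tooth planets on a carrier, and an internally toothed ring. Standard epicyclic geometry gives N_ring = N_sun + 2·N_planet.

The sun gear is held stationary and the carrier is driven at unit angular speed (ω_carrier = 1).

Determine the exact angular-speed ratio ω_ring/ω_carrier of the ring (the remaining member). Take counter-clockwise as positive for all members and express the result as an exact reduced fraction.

112/83

N_ring = 29 + 2·27 = 83
29(ω_s−ω_c) = −83(ω_r−ω_c),  ω_s=0, ω_c=1
ω_r = 1 − (29/83)(0−1) = 112/83
ω_r/ω_c = 112/83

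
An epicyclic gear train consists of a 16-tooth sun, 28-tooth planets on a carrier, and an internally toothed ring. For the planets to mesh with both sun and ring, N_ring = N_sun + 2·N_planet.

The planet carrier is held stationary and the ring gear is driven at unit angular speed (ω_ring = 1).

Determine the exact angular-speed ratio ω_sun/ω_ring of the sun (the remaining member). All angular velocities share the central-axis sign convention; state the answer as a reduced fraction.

N_ring = 16 + 2·28 = 72
16(ω_s−ω_c) = −72(ω_r−ω_c),  ω_c=0, ω_r=1
ω_s = 0 − (72/16)(1−0) = -9/2
ω_s/ω_r = -9/2

-9/2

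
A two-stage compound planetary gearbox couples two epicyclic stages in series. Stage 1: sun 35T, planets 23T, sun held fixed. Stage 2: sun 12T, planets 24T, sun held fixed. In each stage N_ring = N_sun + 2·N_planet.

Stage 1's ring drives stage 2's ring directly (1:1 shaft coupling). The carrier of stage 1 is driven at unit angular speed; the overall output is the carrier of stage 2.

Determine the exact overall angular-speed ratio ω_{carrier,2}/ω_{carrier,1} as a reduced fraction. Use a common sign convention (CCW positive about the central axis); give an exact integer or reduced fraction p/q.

Stage 1: N_ring = 35 + 2·23 = 81
Stage 1: 35(ω_s−ω_c) = −81(ω_r−ω_c),  ω_s=0, ω_c=1
Stage 1: ω_r = 1 − (35/81)(0−1) = 116/81
  ⇒ ω_r¹/ω_c¹ = 116/81
Stage 2: N_ring = 12 + 2·24 = 60
Stage 2: 12(ω_s−ω_c) = −60(ω_r−ω_c),  ω_s=0, ω_r=1
Stage 2: 12(0−ω_c) = −60(1−ω_c)  ⇒  72ω_c = 60  ⇒  ω_c = 5/6
  ⇒ ω_c²/ω_r² = 5/6
Coupling ω_r² = ω_r¹ ⇒ overall = 116/81 × 5/6 = 290/243

290/243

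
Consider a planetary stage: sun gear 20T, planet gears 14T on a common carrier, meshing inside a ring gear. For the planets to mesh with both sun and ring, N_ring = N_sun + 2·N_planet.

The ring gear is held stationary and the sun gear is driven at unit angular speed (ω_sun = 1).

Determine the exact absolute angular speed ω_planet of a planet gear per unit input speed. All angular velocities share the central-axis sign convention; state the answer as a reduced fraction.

N_ring = 20 + 2·14 = 48
20(ω_s−ω_c) = −48(ω_r−ω_c),  ω_r=0, ω_s=1
20(1−ω_c) = −48(0−ω_c)  ⇒  68ω_c = 20  ⇒  ω_c = 5/17
sun–planet: 20·(1−5/17) = −14·(ω_p−ω_c)  ⇒  ω_p−ω_c = −(20/14)·(12/17) = -120/119
ω_p = 5/17 − 120/119 = -5/7

-5/7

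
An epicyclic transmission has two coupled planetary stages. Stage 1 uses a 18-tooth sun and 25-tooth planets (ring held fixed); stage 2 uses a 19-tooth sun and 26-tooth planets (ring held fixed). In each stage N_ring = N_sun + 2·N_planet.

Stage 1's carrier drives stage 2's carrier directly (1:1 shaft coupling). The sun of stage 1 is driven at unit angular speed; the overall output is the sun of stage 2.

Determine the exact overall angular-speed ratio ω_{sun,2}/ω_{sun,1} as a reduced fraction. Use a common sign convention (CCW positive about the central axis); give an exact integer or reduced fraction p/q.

Stage 1: N_ring = 18 + 2·25 = 68
Stage 1: 18(ω_s−ω_c) = −68(ω_r−ω_c),  ω_r=0, ω_s=1
Stage 1: 18(1−ω_c) = −68(0−ω_c)  ⇒  86ω_c = 18  ⇒  ω_c = 9/43
  ⇒ ω_c¹/ω_s¹ = 9/43
Stage 2: N_ring = 19 + 2·26 = 71
Stage 2: 19(ω_s−ω_c) = −71(ω_r−ω_c),  ω_r=0, ω_c=1
Stage 2: ω_s = 1 − (71/19)(0−1) = 90/19
  ⇒ ω_s²/ω_c² = 90/19
Coupling ω_c² = ω_c¹ ⇒ overall = 9/43 × 90/19 = 810/817

810/817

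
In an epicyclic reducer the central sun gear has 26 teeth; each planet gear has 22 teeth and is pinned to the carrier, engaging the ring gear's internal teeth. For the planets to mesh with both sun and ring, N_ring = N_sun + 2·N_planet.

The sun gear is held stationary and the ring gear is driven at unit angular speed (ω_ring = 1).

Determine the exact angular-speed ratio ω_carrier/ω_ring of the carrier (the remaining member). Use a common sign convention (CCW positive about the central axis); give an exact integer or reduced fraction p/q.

35/48

N_ring = 26 + 2·22 = 70
26(ω_s−ω_c) = −70(ω_r−ω_c),  ω_s=0, ω_r=1
26(0−ω_c) = −70(1−ω_c)  ⇒  96ω_c = 70  ⇒  ω_c = 35/48
ω_c/ω_r = 35/48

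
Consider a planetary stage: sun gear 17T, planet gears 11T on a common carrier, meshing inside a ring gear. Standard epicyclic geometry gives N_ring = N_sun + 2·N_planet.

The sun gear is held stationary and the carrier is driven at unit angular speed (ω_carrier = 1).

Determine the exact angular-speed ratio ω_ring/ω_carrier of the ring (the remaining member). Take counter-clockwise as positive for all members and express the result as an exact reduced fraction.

N_ring = 17 + 2·11 = 39
17(ω_s−ω_c) = −39(ω_r−ω_c),  ω_s=0, ω_c=1
ω_r = 1 − (17/39)(0−1) = 56/39
ω_r/ω_c = 56/39

56/39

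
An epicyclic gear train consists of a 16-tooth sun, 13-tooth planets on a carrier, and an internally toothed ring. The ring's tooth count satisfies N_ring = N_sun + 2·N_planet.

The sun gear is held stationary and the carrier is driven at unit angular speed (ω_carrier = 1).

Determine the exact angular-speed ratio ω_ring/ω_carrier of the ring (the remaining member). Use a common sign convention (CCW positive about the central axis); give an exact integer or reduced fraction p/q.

N_ring = 16 + 2·13 = 42
16(ω_s−ω_c) = −42(ω_r−ω_c),  ω_s=0, ω_c=1
ω_r = 1 − (16/42)(0−1) = 29/21
ω_r/ω_c = 29/21

29/21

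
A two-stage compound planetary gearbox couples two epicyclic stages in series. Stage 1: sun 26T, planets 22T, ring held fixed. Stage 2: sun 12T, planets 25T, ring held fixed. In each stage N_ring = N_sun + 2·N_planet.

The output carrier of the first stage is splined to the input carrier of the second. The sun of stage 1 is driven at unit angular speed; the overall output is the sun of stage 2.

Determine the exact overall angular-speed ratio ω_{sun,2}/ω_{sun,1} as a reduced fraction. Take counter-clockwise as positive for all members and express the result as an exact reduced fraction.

481/288

Stage 1: N_ring = 26 + 2·22 = 70
Stage 1: 26(ω_s−ω_c) = −70(ω_r−ω_c),  ω_r=0, ω_s=1
Stage 1: 26(1−ω_c) = −70(0−ω_c)  ⇒  96ω_c = 26  ⇒  ω_c = 13/48
  ⇒ ω_c¹/ω_s¹ = 13/48
Stage 2: N_ring = 12 + 2·25 = 62
Stage 2: 12(ω_s−ω_c) = −62(ω_r−ω_c),  ω_r=0, ω_c=1
Stage 2: ω_s = 1 − (62/12)(0−1) = 37/6
  ⇒ ω_s²/ω_c² = 37/6
Coupling ω_c² = ω_c¹ ⇒ overall = 13/48 × 37/6 = 481/288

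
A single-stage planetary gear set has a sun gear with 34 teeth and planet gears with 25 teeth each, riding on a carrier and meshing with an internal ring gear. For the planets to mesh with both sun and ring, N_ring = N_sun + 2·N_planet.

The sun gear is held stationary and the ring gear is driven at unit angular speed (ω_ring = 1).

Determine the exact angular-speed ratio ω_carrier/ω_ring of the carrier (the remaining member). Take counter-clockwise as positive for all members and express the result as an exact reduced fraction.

N_ring = 34 + 2·25 = 84
34(ω_s−ω_c) = −84(ω_r−ω_c),  ω_s=0, ω_r=1
34(0−ω_c) = −84(1−ω_c)  ⇒  118ω_c = 84  ⇒  ω_c = 42/59
ω_c/ω_r = 42/59

42/59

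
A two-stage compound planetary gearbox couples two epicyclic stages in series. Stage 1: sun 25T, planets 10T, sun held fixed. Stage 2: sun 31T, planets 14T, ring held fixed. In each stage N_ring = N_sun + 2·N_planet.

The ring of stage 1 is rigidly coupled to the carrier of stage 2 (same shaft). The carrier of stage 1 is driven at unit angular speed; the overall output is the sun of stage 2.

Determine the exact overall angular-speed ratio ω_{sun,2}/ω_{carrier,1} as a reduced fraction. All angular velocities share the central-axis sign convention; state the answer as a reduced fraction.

Stage 1: N_ring = 25 + 2·10 = 45
Stage 1: 25(ω_s−ω_c) = −45(ω_r−ω_c),  ω_s=0, ω_c=1
Stage 1: ω_r = 1 − (25/45)(0−1) = 14/9
  ⇒ ω_r¹/ω_c¹ = 14/9
Stage 2: N_ring = 31 + 2·14 = 59
Stage 2: 31(ω_s−ω_c) = −59(ω_r−ω_c),  ω_r=0, ω_c=1
Stage 2: ω_s = 1 − (59/31)(0−1) = 90/31
  ⇒ ω_s²/ω_c² = 90/31
Coupling ω_c² = ω_r¹ ⇒ overall = 14/9 × 90/31 = 140/31

140/31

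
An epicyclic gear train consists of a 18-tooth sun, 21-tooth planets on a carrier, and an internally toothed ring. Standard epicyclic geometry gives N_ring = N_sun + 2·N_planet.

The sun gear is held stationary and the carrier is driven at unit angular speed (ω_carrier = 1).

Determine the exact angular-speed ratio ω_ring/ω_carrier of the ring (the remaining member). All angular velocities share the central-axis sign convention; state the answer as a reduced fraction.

N_ring = 18 + 2·21 = 60
18(ω_s−ω_c) = −60(ω_r−ω_c),  ω_s=0, ω_c=1
ω_r = 1 − (18/60)(0−1) = 13/10
ω_r/ω_c = 13/10

13/10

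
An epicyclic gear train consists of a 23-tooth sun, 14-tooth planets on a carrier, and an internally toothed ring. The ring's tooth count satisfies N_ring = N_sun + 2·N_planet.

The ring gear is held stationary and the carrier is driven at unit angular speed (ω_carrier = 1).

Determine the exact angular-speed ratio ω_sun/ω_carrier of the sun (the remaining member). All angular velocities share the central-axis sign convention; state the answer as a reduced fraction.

74/23

N_ring = 23 + 2·14 = 51
23(ω_s−ω_c) = −51(ω_r−ω_c),  ω_r=0, ω_c=1
ω_s = 1 − (51/23)(0−1) = 74/23
ω_s/ω_c = 74/23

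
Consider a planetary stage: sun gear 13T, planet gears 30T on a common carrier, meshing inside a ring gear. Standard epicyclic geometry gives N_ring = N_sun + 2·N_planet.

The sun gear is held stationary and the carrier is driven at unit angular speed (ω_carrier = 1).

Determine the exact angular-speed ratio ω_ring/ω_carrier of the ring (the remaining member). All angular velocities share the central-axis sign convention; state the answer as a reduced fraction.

86/73

N_ring = 13 + 2·30 = 73
13(ω_s−ω_c) = −73(ω_r−ω_c),  ω_s=0, ω_c=1
ω_r = 1 − (13/73)(0−1) = 86/73
ω_r/ω_c = 86/73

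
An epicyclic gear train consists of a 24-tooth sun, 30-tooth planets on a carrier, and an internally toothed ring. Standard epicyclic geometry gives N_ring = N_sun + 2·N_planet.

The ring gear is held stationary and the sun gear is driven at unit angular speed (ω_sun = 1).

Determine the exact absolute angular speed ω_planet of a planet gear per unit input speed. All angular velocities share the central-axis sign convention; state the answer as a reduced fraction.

N_ring = 24 + 2·30 = 84
24(ω_s−ω_c) = −84(ω_r−ω_c),  ω_r=0, ω_s=1
24(1−ω_c) = −84(0−ω_c)  ⇒  108ω_c = 24  ⇒  ω_c = 2/9
sun–planet: 24·(1−2/9) = −30·(ω_p−ω_c)  ⇒  ω_p−ω_c = −(24/30)·(7/9) = -28/45
ω_p = 2/9 − 28/45 = -2/5

-2/5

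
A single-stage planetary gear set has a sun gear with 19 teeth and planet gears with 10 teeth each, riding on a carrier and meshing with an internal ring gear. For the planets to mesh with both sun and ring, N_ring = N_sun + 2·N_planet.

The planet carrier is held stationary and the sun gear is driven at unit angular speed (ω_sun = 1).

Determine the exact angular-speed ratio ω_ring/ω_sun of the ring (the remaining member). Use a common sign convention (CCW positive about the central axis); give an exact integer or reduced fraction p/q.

N_ring = 19 + 2·10 = 39
19(ω_s−ω_c) = −39(ω_r−ω_c),  ω_c=0, ω_s=1
ω_r = 0 − (19/39)(1−0) = -19/39
ω_r/ω_s = -19/39

-19/39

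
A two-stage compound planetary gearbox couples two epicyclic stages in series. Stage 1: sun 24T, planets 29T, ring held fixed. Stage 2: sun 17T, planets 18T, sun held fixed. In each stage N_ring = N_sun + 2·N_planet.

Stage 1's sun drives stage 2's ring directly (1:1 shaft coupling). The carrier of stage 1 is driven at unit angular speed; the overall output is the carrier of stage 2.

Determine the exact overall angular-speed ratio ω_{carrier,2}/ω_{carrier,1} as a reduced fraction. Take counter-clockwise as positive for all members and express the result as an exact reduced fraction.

2809/840

Stage 1: N_ring = 24 + 2·29 = 82
Stage 1: 24(ω_s−ω_c) = −82(ω_r−ω_c),  ω_r=0, ω_c=1
Stage 1: ω_s = 1 − (82/24)(0−1) = 53/12
  ⇒ ω_s¹/ω_c¹ = 53/12
Stage 2: N_ring = 17 + 2·18 = 53
Stage 2: 17(ω_s−ω_c) = −53(ω_r−ω_c),  ω_s=0, ω_r=1
Stage 2: 17(0−ω_c) = −53(1−ω_c)  ⇒  70ω_c = 53  ⇒  ω_c = 53/70
  ⇒ ω_c²/ω_r² = 53/70
Coupling ω_r² = ω_s¹ ⇒ overall = 53/12 × 53/70 = 2809/840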